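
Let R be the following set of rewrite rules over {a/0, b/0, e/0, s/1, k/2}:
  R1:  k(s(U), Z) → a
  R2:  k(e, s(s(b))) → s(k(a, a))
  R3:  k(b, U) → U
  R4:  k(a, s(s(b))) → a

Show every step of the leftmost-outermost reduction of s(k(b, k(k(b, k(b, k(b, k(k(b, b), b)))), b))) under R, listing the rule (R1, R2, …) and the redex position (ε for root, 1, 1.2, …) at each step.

1. s(k(b, k(k(b, k(b, k(b, k(k(b, b), b)))), b)))  →  s(k(k(b, k(b, k(b, k(k(b, b), b)))), b))   [R3 at 1]
2. s(k(k(b, k(b, k(b, k(k(b, b), b)))), b))  →  s(k(k(b, k(b, k(k(b, b), b))), b))   [R3 at 1.1]
3. s(k(k(b, k(b, k(k(b, b), b))), b))  →  s(k(k(b, k(k(b, b), b)), b))   [R3 at 1.1]
4. s(k(k(b, k(k(b, b), b)), b))  →  s(k(k(k(b, b), b), b))   [R3 at 1.1]
5. s(k(k(k(b, b), b), b))  →  s(k(k(b, b), b))   [R3 at 1.1.1]
6. s(k(k(b, b), b))  →  s(k(b, b))   [R3 at 1.1]
7. s(k(b, b))  →  s(b)   [R3 at 1]

s(b)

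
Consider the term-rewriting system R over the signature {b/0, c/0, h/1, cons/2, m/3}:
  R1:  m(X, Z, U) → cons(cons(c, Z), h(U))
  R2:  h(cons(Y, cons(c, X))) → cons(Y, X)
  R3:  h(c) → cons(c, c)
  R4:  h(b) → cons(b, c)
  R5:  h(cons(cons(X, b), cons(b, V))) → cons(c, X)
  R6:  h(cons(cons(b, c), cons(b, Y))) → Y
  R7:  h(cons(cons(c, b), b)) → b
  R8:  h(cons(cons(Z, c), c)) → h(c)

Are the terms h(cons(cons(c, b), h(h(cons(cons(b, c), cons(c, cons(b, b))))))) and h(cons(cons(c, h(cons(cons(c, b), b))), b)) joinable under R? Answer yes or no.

Reduce t₁ = h(cons(cons(c, b), h(h(cons(cons(b, c), cons(c, cons(b, b))))))):
1. h(cons(cons(c, b), h(h(cons(cons(b, c), cons(c, cons(b, b)))))))  →  h(cons(cons(c, b), h(cons(cons(b, c), cons(b, b)))))   [R2 at 1.2.1]
2. h(cons(cons(c, b), h(cons(cons(b, c), cons(b, b)))))  →  h(cons(cons(c, b), b))   [R6 at 1.2]
3. h(cons(cons(c, b), b))  →  b   [R7 at ε]

Reduce t₂ = h(cons(cons(c, h(cons(cons(c, b), b))), b)):
1. h(cons(cons(c, h(cons(cons(c, b), b))), b))  →  h(cons(cons(c, b), b))   [R7 at 1.1.2]
2. h(cons(cons(c, b), b))  →  b   [R7 at ε]

yes — NF(t₁) = b, NF(t₂) = b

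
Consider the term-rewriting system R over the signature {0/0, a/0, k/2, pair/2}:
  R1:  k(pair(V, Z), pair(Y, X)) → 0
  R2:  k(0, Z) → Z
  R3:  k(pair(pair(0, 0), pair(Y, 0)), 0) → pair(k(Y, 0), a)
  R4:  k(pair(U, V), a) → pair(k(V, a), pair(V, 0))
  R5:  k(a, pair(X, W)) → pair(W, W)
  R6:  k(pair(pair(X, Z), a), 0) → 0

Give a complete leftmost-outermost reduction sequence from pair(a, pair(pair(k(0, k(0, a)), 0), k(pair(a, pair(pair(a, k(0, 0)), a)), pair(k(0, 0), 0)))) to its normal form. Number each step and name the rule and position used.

1. pair(a, pair(pair(k(0, k(0, a)), 0), k(pair(a, pair(pair(a, k(0, 0)), a)), pair(k(0, 0), 0))))  →  pair(a, pair(pair(k(0, a), 0), k(pair(a, pair(pair(a, k(0, 0)), a)), pair(k(0, 0), 0))))   [R2 at 2.1.1]
2. pair(a, pair(pair(k(0, a), 0), k(pair(a, pair(pair(a, k(0, 0)), a)), pair(k(0, 0), 0))))  →  pair(a, pair(pair(a, 0), k(pair(a, pair(pair(a, k(0, 0)), a)), pair(k(0, 0), 0))))   [R2 at 2.1.1]
3. pair(a, pair(pair(a, 0), k(pair(a, pair(pair(a, k(0, 0)), a)), pair(k(0, 0), 0))))  →  pair(a, pair(pair(a, 0), 0))   [R1 at 2.2]

pair(a, pair(pair(a, 0), 0))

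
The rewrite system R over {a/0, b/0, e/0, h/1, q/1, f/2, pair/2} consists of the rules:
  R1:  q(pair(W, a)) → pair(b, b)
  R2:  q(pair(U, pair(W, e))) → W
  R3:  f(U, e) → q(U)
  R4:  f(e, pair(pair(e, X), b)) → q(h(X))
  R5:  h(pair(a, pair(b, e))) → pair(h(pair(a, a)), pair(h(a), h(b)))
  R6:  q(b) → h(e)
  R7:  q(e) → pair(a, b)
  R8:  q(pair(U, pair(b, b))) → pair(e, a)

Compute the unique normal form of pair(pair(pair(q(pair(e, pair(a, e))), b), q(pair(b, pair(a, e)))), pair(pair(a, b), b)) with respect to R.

1. pair(pair(pair(q(pair(e, pair(a, e))), b), q(pair(b, pair(a, e)))), pair(pair(a, b), b))  →  pair(pair(pair(a, b), q(pair(b, pair(a, e)))), pair(pair(a, b), b))   [R2 at 1.1.1]
2. pair(pair(pair(a, b), q(pair(b, pair(a, e)))), pair(pair(a, b), b))  →  pair(pair(pair(a, b), a), pair(pair(a, b), b))   [R2 at 1.2]

pair(pair(pair(a, b), a), pair(pair(a, b), b))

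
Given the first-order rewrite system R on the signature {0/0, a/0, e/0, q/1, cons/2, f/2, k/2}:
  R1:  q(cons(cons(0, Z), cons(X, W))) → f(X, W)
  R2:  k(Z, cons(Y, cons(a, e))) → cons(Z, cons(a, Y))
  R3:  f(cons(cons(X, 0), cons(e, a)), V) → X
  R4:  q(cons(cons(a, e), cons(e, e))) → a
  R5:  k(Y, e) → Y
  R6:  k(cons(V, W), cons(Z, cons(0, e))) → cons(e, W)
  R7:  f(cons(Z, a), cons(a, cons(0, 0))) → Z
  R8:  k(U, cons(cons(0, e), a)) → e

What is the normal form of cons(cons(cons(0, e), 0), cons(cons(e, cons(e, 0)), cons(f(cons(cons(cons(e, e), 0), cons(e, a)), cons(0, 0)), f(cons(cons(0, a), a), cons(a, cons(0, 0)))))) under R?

cons(cons(cons(0, e), 0), cons(cons(e, cons(e, 0)), cons(cons(e, e), cons(0, a))))

1. cons(cons(cons(0, e), 0), cons(cons(e, cons(e, 0)), cons(f(cons(cons(cons(e, e), 0), cons(e, a)), cons(0, 0)), f(cons(cons(0, a), a), cons(a, cons(0, 0))))))  →  cons(cons(cons(0, e), 0), cons(cons(e, cons(e, 0)), cons(cons(e, e), f(cons(cons(0, a), a), cons(a, cons(0, 0))))))   [R3 at 2.2.1]
2. cons(cons(cons(0, e), 0), cons(cons(e, cons(e, 0)), cons(cons(e, e), f(cons(cons(0, a), a), cons(a, cons(0, 0))))))  →  cons(cons(cons(0, e), 0), cons(cons(e, cons(e, 0)), cons(cons(e, e), cons(0, a))))   [R7 at 2.2.2]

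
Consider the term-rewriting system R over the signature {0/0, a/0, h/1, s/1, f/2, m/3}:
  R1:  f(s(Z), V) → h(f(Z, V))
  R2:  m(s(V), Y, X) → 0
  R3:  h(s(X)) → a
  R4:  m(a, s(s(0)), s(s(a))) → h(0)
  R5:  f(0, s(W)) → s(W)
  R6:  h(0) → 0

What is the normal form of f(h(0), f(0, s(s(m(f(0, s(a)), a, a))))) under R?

1. f(h(0), f(0, s(s(m(f(0, s(a)), a, a)))))  →  f(0, f(0, s(s(m(f(0, s(a)), a, a)))))   [R6 at 1]
2. f(0, f(0, s(s(m(f(0, s(a)), a, a)))))  →  f(0, s(s(m(f(0, s(a)), a, a))))   [R5 at 2]
3. f(0, s(s(m(f(0, s(a)), a, a))))  →  s(s(m(f(0, s(a)), a, a)))   [R5 at ε]
4. s(s(m(f(0, s(a)), a, a)))  →  s(s(m(s(a), a, a)))   [R5 at 1.1.1]
5. s(s(m(s(a), a, a)))  →  s(s(0))   [R2 at 1.1]

s(s(0))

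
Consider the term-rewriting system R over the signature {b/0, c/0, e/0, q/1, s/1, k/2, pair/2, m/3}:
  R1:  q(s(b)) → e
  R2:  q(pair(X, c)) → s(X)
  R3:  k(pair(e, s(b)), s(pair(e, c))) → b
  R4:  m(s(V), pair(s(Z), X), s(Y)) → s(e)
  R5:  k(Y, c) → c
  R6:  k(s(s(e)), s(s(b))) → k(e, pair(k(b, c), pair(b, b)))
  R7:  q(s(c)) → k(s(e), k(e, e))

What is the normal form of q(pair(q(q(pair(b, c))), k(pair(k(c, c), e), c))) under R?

1. q(pair(q(q(pair(b, c))), k(pair(k(c, c), e), c)))  →  q(pair(q(s(b)), k(pair(k(c, c), e), c)))   [R2 at 1.1.1]
2. q(pair(q(s(b)), k(pair(k(c, c), e), c)))  →  q(pair(e, k(pair(k(c, c), e), c)))   [R1 at 1.1]
3. q(pair(e, k(pair(k(c, c), e), c)))  →  q(pair(e, c))   [R5 at 1.2]
4. q(pair(e, c))  →  s(e)   [R2 at ε]

s(e)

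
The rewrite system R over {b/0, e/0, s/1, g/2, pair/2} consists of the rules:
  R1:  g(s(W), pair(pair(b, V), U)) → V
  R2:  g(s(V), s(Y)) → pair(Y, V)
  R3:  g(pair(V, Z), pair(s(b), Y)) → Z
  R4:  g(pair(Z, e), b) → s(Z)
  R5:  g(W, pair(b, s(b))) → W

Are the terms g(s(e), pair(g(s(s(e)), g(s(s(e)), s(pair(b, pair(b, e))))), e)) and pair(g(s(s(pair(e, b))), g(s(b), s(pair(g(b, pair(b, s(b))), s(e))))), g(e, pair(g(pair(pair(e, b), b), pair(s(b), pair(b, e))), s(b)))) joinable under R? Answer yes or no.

Reduce t₁ = g(s(e), pair(g(s(s(e)), g(s(s(e)), s(pair(b, pair(b, e))))), e)):
1. g(s(e), pair(g(s(s(e)), g(s(s(e)), s(pair(b, pair(b, e))))), e))  →  g(s(e), pair(g(s(s(e)), pair(pair(b, pair(b, e)), s(e))), e))   [R2 at 2.1.2]
2. g(s(e), pair(g(s(s(e)), pair(pair(b, pair(b, e)), s(e))), e))  →  g(s(e), pair(pair(b, e), e))   [R1 at 2.1]
3. g(s(e), pair(pair(b, e), e))  →  e   [R1 at ε]

Reduce t₂ = pair(g(s(s(pair(e, b))), g(s(b), s(pair(g(b, pair(b, s(b))), s(e))))), g(e, pair(g(pair(pair(e, b), b), pair(s(b), pair(b, e))), s(b)))):
1. pair(g(s(s(pair(e, b))), g(s(b), s(pair(g(b, pair(b, s(b))), s(e))))), g(e, pair(g(pair(pair(e, b), b), pair(s(b), pair(b, e))), s(b))))  →  pair(g(s(s(pair(e, b))), pair(pair(g(b, pair(b, s(b))), s(e)), b)), g(e, pair(g(pair(pair(e, b), b), pair(s(b), pair(b, e))), s(b))))   [R2 at 1.2]
2. pair(g(s(s(pair(e, b))), pair(pair(g(b, pair(b, s(b))), s(e)), b)), g(e, pair(g(pair(pair(e, b), b), pair(s(b), pair(b, e))), s(b))))  →  pair(g(s(s(pair(e, b))), pair(pair(b, s(e)), b)), g(e, pair(g(pair(pair(e, b), b), pair(s(b), pair(b, e))), s(b))))   [R5 at 1.2.1.1]
3. pair(g(s(s(pair(e, b))), pair(pair(b, s(e)), b)), g(e, pair(g(pair(pair(e, b), b), pair(s(b), pair(b, e))), s(b))))  →  pair(s(e), g(e, pair(g(pair(pair(e, b), b), pair(s(b), pair(b, e))), s(b))))   [R1 at 1]
4. pair(s(e), g(e, pair(g(pair(pair(e, b), b), pair(s(b), pair(b, e))), s(b))))  →  pair(s(e), g(e, pair(b, s(b))))   [R3 at 2.2.1]
5. pair(s(e), g(e, pair(b, s(b))))  →  pair(s(e), e)   [R5 at 2]

no — NF(t₁) = e, NF(t₂) = pair(s(e), e)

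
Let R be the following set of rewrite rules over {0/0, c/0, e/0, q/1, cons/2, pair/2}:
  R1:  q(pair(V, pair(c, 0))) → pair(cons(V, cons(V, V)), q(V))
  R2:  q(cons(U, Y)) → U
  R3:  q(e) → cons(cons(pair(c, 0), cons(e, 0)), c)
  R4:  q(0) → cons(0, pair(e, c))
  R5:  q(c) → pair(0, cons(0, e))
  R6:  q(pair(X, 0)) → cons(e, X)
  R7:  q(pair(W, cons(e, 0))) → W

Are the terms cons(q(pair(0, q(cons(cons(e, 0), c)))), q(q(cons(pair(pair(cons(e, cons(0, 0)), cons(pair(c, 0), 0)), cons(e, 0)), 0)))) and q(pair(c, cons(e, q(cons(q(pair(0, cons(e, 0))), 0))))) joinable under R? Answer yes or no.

no — NF(t₁) = cons(0, pair(cons(e, cons(0, 0)), cons(pair(c, 0), 0))), NF(t₂) = c

Reduce t₁ = cons(q(pair(0, q(cons(cons(e, 0), c)))), q(q(cons(pair(pair(cons(e, cons(0, 0)), cons(pair(c, 0), 0)), cons(e, 0)), 0)))):
1. cons(q(pair(0, q(cons(cons(e, 0), c)))), q(q(cons(pair(pair(cons(e, cons(0, 0)), cons(pair(c, 0), 0)), cons(e, 0)), 0))))  →  cons(q(pair(0, cons(e, 0))), q(q(cons(pair(pair(cons(e, cons(0, 0)), cons(pair(c, 0), 0)), cons(e, 0)), 0))))   [R2 at 1.1.2]
2. cons(q(pair(0, cons(e, 0))), q(q(cons(pair(pair(cons(e, cons(0, 0)), cons(pair(c, 0), 0)), cons(e, 0)), 0))))  →  cons(0, q(q(cons(pair(pair(cons(e, cons(0, 0)), cons(pair(c, 0), 0)), cons(e, 0)), 0))))   [R7 at 1]
3. cons(0, q(q(cons(pair(pair(cons(e, cons(0, 0)), cons(pair(c, 0), 0)), cons(e, 0)), 0))))  →  cons(0, q(pair(pair(cons(e, cons(0, 0)), cons(pair(c, 0), 0)), cons(e, 0))))   [R2 at 2.1]
4. cons(0, q(pair(pair(cons(e, cons(0, 0)), cons(pair(c, 0), 0)), cons(e, 0))))  →  cons(0, pair(cons(e, cons(0, 0)), cons(pair(c, 0), 0)))   [R7 at 2]

Reduce t₂ = q(pair(c, cons(e, q(cons(q(pair(0, cons(e, 0))), 0))))):
1. q(pair(c, cons(e, q(cons(q(pair(0, cons(e, 0))), 0)))))  →  q(pair(c, cons(e, q(pair(0, cons(e, 0))))))   [R2 at 1.2.2]
2. q(pair(c, cons(e, q(pair(0, cons(e, 0))))))  →  q(pair(c, cons(e, 0)))   [R7 at 1.2.2]
3. q(pair(c, cons(e, 0)))  →  c   [R7 at ε]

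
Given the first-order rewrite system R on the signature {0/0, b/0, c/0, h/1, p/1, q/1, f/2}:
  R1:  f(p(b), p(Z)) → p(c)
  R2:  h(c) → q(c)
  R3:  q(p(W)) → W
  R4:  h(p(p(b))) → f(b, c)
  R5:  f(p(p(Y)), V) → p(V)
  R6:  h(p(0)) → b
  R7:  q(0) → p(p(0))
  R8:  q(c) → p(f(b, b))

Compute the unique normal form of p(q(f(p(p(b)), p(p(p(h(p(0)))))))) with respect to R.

1. p(q(f(p(p(b)), p(p(p(h(p(0))))))))  →  p(q(p(p(p(p(h(p(0))))))))   [R5 at 1.1]
2. p(q(p(p(p(p(h(p(0))))))))  →  p(p(p(p(h(p(0))))))   [R3 at 1]
3. p(p(p(p(h(p(0))))))  →  p(p(p(p(b))))   [R6 at 1.1.1.1]

p(p(p(p(b))))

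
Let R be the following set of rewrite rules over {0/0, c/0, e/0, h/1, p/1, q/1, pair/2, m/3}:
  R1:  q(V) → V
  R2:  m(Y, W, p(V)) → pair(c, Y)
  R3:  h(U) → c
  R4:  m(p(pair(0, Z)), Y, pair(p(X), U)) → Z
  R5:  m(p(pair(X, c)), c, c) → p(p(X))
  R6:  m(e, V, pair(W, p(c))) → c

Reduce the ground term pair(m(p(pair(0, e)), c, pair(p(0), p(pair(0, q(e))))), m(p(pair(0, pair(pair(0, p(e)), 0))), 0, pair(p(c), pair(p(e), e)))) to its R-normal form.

pair(e, pair(pair(0, p(e)), 0))

1. pair(m(p(pair(0, e)), c, pair(p(0), p(pair(0, q(e))))), m(p(pair(0, pair(pair(0, p(e)), 0))), 0, pair(p(c), pair(p(e), e))))  →  pair(e, m(p(pair(0, pair(pair(0, p(e)), 0))), 0, pair(p(c), pair(p(e), e))))   [R4 at 1]
2. pair(e, m(p(pair(0, pair(pair(0, p(e)), 0))), 0, pair(p(c), pair(p(e), e))))  →  pair(e, pair(pair(0, p(e)), 0))   [R4 at 2]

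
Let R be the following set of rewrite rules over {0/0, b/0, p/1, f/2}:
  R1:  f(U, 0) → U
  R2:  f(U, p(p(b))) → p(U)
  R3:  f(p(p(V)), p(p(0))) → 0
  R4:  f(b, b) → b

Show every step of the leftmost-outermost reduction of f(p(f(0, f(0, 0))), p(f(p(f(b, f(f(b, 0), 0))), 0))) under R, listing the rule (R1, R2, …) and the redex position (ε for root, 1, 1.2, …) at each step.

1. f(p(f(0, f(0, 0))), p(f(p(f(b, f(f(b, 0), 0))), 0)))  →  f(p(f(0, 0)), p(f(p(f(b, f(f(b, 0), 0))), 0)))   [R1 at 1.1.2]
2. f(p(f(0, 0)), p(f(p(f(b, f(f(b, 0), 0))), 0)))  →  f(p(0), p(f(p(f(b, f(f(b, 0), 0))), 0)))   [R1 at 1.1]
3. f(p(0), p(f(p(f(b, f(f(b, 0), 0))), 0)))  →  f(p(0), p(p(f(b, f(f(b, 0), 0)))))   [R1 at 2.1]
4. f(p(0), p(p(f(b, f(f(b, 0), 0)))))  →  f(p(0), p(p(f(b, f(b, 0)))))   [R1 at 2.1.1.2]
5. f(p(0), p(p(f(b, f(b, 0)))))  →  f(p(0), p(p(f(b, b))))   [R1 at 2.1.1.2]
6. f(p(0), p(p(f(b, b))))  →  f(p(0), p(p(b)))   [R4 at 2.1.1]
7. f(p(0), p(p(b)))  →  p(p(0))   [R2 at ε]

p(p(0))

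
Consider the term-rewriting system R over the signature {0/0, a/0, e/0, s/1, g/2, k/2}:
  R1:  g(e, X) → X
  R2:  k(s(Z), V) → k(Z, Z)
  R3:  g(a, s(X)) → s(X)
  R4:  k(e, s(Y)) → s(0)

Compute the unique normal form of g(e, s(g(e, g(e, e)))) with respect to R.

s(e)

1. g(e, s(g(e, g(e, e))))  →  s(g(e, g(e, e)))   [R1 at ε]
2. s(g(e, g(e, e)))  →  s(g(e, e))   [R1 at 1]
3. s(g(e, e))  →  s(e)   [R1 at 1]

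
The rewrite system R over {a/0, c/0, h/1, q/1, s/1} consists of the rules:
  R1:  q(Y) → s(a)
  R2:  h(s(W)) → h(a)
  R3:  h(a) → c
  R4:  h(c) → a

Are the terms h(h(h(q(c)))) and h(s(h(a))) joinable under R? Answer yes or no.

yes — NF(t₁) = c, NF(t₂) = c

Reduce t₁ = h(h(h(q(c)))):
1. h(h(h(q(c))))  →  h(h(h(s(a))))   [R1 at 1.1.1]
2. h(h(h(s(a))))  →  h(h(h(a)))   [R2 at 1.1]
3. h(h(h(a)))  →  h(h(c))   [R3 at 1.1]
4. h(h(c))  →  h(a)   [R4 at 1]
5. h(a)  →  c   [R3 at ε]

Reduce t₂ = h(s(h(a))):
1. h(s(h(a)))  →  h(a)   [R2 at ε]
2. h(a)  →  c   [R3 at ε]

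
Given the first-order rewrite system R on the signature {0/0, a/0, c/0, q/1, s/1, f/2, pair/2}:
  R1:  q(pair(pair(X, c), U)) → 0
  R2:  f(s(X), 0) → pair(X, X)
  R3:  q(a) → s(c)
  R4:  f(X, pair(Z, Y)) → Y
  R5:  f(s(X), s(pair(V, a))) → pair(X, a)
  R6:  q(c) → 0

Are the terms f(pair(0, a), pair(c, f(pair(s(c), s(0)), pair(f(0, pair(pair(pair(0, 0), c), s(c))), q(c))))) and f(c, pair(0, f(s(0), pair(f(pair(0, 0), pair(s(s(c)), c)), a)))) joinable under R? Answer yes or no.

Reduce t₁ = f(pair(0, a), pair(c, f(pair(s(c), s(0)), pair(f(0, pair(pair(pair(0, 0), c), s(c))), q(c))))):
1. f(pair(0, a), pair(c, f(pair(s(c), s(0)), pair(f(0, pair(pair(pair(0, 0), c), s(c))), q(c)))))  →  f(pair(s(c), s(0)), pair(f(0, pair(pair(pair(0, 0), c), s(c))), q(c)))   [R4 at ε]
2. f(pair(s(c), s(0)), pair(f(0, pair(pair(pair(0, 0), c), s(c))), q(c)))  →  q(c)   [R4 at ε]
3. q(c)  →  0   [R6 at ε]

Reduce t₂ = f(c, pair(0, f(s(0), pair(f(pair(0, 0), pair(s(s(c)), c)), a)))):
1. f(c, pair(0, f(s(0), pair(f(pair(0, 0), pair(s(s(c)), c)), a))))  →  f(s(0), pair(f(pair(0, 0), pair(s(s(c)), c)), a))   [R4 at ε]
2. f(s(0), pair(f(pair(0, 0), pair(s(s(c)), c)), a))  →  a   [R4 at ε]

no — NF(t₁) = 0, NF(t₂) = a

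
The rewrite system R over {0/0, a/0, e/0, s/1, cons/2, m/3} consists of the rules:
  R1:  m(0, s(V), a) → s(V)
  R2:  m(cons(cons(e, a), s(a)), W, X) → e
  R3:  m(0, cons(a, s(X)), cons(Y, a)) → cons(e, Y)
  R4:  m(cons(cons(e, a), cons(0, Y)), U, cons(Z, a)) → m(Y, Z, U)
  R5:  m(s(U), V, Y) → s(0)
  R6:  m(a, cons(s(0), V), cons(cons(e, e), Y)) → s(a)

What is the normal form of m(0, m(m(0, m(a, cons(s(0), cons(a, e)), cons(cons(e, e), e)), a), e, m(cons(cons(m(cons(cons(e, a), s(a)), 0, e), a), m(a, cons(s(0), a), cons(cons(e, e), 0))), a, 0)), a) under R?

1. m(0, m(m(0, m(a, cons(s(0), cons(a, e)), cons(cons(e, e), e)), a), e, m(cons(cons(m(cons(cons(e, a), s(a)), 0, e), a), m(a, cons(s(0), a), cons(cons(e, e), 0))), a, 0)), a)  →  m(0, m(m(0, s(a), a), e, m(cons(cons(m(cons(cons(e, a), s(a)), 0, e), a), m(a, cons(s(0), a), cons(cons(e, e), 0))), a, 0)), a)   [R6 at 2.1.2]
2. m(0, m(m(0, s(a), a), e, m(cons(cons(m(cons(cons(e, a), s(a)), 0, e), a), m(a, cons(s(0), a), cons(cons(e, e), 0))), a, 0)), a)  →  m(0, m(s(a), e, m(cons(cons(m(cons(cons(e, a), s(a)), 0, e), a), m(a, cons(s(0), a), cons(cons(e, e), 0))), a, 0)), a)   [R1 at 2.1]
3. m(0, m(s(a), e, m(cons(cons(m(cons(cons(e, a), s(a)), 0, e), a), m(a, cons(s(0), a), cons(cons(e, e), 0))), a, 0)), a)  →  m(0, s(0), a)   [R5 at 2]
4. m(0, s(0), a)  →  s(0)   [R1 at ε]

s(0)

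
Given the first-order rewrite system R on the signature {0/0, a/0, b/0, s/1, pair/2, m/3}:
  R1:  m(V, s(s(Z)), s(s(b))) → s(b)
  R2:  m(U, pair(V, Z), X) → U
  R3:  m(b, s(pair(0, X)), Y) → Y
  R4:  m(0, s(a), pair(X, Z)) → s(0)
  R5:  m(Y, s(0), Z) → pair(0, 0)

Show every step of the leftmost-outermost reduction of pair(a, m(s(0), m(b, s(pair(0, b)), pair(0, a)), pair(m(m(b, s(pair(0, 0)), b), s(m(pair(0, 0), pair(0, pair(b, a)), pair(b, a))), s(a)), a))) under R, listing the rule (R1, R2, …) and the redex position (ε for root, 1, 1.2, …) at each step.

pair(a, s(0))

1. pair(a, m(s(0), m(b, s(pair(0, b)), pair(0, a)), pair(m(m(b, s(pair(0, 0)), b), s(m(pair(0, 0), pair(0, pair(b, a)), pair(b, a))), s(a)), a)))  →  pair(a, m(s(0), pair(0, a), pair(m(m(b, s(pair(0, 0)), b), s(m(pair(0, 0), pair(0, pair(b, a)), pair(b, a))), s(a)), a)))   [R3 at 2.2]
2. pair(a, m(s(0), pair(0, a), pair(m(m(b, s(pair(0, 0)), b), s(m(pair(0, 0), pair(0, pair(b, a)), pair(b, a))), s(a)), a)))  →  pair(a, s(0))   [R2 at 2]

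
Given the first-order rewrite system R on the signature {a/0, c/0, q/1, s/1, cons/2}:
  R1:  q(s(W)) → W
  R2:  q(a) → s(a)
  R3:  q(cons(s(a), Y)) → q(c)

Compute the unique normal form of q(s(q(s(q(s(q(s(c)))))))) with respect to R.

c

1. q(s(q(s(q(s(q(s(c))))))))  →  q(s(q(s(q(s(c))))))   [R1 at ε]
2. q(s(q(s(q(s(c))))))  →  q(s(q(s(c))))   [R1 at ε]
3. q(s(q(s(c))))  →  q(s(c))   [R1 at ε]
4. q(s(c))  →  c   [R1 at ε]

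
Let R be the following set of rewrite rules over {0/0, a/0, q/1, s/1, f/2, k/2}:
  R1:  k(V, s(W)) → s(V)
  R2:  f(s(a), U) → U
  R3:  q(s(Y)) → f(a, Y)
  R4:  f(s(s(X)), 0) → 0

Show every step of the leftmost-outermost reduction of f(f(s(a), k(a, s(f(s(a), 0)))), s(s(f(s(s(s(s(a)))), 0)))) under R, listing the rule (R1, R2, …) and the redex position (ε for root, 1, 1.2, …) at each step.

s(s(0))

1. f(f(s(a), k(a, s(f(s(a), 0)))), s(s(f(s(s(s(s(a)))), 0))))  →  f(k(a, s(f(s(a), 0))), s(s(f(s(s(s(s(a)))), 0))))   [R2 at 1]
2. f(k(a, s(f(s(a), 0))), s(s(f(s(s(s(s(a)))), 0))))  →  f(s(a), s(s(f(s(s(s(s(a)))), 0))))   [R1 at 1]
3. f(s(a), s(s(f(s(s(s(s(a)))), 0))))  →  s(s(f(s(s(s(s(a)))), 0)))   [R2 at ε]
4. s(s(f(s(s(s(s(a)))), 0)))  →  s(s(0))   [R4 at 1.1]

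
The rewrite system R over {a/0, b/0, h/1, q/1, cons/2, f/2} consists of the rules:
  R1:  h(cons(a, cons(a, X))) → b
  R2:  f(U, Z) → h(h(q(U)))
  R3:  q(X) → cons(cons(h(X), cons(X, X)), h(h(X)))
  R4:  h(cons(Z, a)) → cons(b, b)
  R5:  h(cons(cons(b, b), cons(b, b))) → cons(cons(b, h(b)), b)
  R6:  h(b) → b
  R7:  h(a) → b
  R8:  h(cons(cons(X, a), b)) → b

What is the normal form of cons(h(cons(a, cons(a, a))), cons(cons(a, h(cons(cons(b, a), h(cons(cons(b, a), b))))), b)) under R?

cons(b, cons(cons(a, b), b))

1. cons(h(cons(a, cons(a, a))), cons(cons(a, h(cons(cons(b, a), h(cons(cons(b, a), b))))), b))  →  cons(b, cons(cons(a, h(cons(cons(b, a), h(cons(cons(b, a), b))))), b))   [R1 at 1]
2. cons(b, cons(cons(a, h(cons(cons(b, a), h(cons(cons(b, a), b))))), b))  →  cons(b, cons(cons(a, h(cons(cons(b, a), b))), b))   [R8 at 2.1.2.1.2]
3. cons(b, cons(cons(a, h(cons(cons(b, a), b))), b))  →  cons(b, cons(cons(a, b), b))   [R8 at 2.1.2]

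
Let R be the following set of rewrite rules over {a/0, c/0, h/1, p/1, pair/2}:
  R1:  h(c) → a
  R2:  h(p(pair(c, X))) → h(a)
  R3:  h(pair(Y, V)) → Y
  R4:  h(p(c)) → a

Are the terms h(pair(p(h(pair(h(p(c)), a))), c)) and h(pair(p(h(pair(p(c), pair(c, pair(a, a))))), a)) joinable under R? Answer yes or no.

Reduce t₁ = h(pair(p(h(pair(h(p(c)), a))), c)):
1. h(pair(p(h(pair(h(p(c)), a))), c))  →  p(h(pair(h(p(c)), a)))   [R3 at ε]
2. p(h(pair(h(p(c)), a)))  →  p(h(p(c)))   [R3 at 1]
3. p(h(p(c)))  →  p(a)   [R4 at 1]

Reduce t₂ = h(pair(p(h(pair(p(c), pair(c, pair(a, a))))), a)):
1. h(pair(p(h(pair(p(c), pair(c, pair(a, a))))), a))  →  p(h(pair(p(c), pair(c, pair(a, a)))))   [R3 at ε]
2. p(h(pair(p(c), pair(c, pair(a, a)))))  →  p(p(c))   [R3 at 1]

no — NF(t₁) = p(a), NF(t₂) = p(p(c))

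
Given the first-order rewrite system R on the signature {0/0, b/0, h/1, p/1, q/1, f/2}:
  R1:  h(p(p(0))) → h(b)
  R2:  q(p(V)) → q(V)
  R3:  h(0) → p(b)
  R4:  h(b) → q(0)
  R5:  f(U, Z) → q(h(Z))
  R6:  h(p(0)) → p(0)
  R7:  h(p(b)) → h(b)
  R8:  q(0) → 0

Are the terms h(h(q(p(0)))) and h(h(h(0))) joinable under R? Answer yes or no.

no — NF(t₁) = 0, NF(t₂) = p(b)

Reduce t₁ = h(h(q(p(0)))):
1. h(h(q(p(0))))  →  h(h(q(0)))   [R2 at 1.1]
2. h(h(q(0)))  →  h(h(0))   [R8 at 1.1]
3. h(h(0))  →  h(p(b))   [R3 at 1]
4. h(p(b))  →  h(b)   [R7 at ε]
5. h(b)  →  q(0)   [R4 at ε]
6. q(0)  →  0   [R8 at ε]

Reduce t₂ = h(h(h(0))):
1. h(h(h(0)))  →  h(h(p(b)))   [R3 at 1.1]
2. h(h(p(b)))  →  h(h(b))   [R7 at 1]
3. h(h(b))  →  h(q(0))   [R4 at 1]
4. h(q(0))  →  h(0)   [R8 at 1]
5. h(0)  →  p(b)   [R3 at ε]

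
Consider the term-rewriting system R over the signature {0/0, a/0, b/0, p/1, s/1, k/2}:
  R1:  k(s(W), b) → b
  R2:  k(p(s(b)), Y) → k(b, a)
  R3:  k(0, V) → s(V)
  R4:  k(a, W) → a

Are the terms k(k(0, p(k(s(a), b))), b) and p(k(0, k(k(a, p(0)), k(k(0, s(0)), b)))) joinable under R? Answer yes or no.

no — NF(t₁) = b, NF(t₂) = p(s(a))

Reduce t₁ = k(k(0, p(k(s(a), b))), b):
1. k(k(0, p(k(s(a), b))), b)  →  k(s(p(k(s(a), b))), b)   [R3 at 1]
2. k(s(p(k(s(a), b))), b)  →  b   [R1 at ε]

Reduce t₂ = p(k(0, k(k(a, p(0)), k(k(0, s(0)), b)))):
1. p(k(0, k(k(a, p(0)), k(k(0, s(0)), b))))  →  p(s(k(k(a, p(0)), k(k(0, s(0)), b))))   [R3 at 1]
2. p(s(k(k(a, p(0)), k(k(0, s(0)), b))))  →  p(s(k(a, k(k(0, s(0)), b))))   [R4 at 1.1.1]
3. p(s(k(a, k(k(0, s(0)), b))))  →  p(s(a))   [R4 at 1.1]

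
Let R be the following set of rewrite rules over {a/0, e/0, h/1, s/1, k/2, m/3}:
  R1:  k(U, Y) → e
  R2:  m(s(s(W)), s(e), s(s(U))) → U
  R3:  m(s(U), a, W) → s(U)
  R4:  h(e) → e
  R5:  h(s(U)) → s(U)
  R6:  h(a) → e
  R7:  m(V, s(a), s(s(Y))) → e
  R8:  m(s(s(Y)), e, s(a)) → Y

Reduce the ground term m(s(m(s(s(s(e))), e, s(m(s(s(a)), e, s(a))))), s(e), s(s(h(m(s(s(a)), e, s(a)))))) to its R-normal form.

1. m(s(m(s(s(s(e))), e, s(m(s(s(a)), e, s(a))))), s(e), s(s(h(m(s(s(a)), e, s(a))))))  →  m(s(m(s(s(s(e))), e, s(a))), s(e), s(s(h(m(s(s(a)), e, s(a))))))   [R8 at 1.1.3.1]
2. m(s(m(s(s(s(e))), e, s(a))), s(e), s(s(h(m(s(s(a)), e, s(a))))))  →  m(s(s(e)), s(e), s(s(h(m(s(s(a)), e, s(a))))))   [R8 at 1.1]
3. m(s(s(e)), s(e), s(s(h(m(s(s(a)), e, s(a))))))  →  h(m(s(s(a)), e, s(a)))   [R2 at ε]
4. h(m(s(s(a)), e, s(a)))  →  h(a)   [R8 at 1]
5. h(a)  →  e   [R6 at ε]

e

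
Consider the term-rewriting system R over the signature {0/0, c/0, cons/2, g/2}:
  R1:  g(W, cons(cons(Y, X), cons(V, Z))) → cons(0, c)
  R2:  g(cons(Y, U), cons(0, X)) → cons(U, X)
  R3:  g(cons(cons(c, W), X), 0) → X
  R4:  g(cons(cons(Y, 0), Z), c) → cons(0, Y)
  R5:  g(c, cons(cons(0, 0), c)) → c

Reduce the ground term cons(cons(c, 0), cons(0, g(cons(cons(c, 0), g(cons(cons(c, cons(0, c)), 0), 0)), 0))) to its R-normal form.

1. cons(cons(c, 0), cons(0, g(cons(cons(c, 0), g(cons(cons(c, cons(0, c)), 0), 0)), 0)))  →  cons(cons(c, 0), cons(0, g(cons(cons(c, cons(0, c)), 0), 0)))   [R3 at 2.2]
2. cons(cons(c, 0), cons(0, g(cons(cons(c, cons(0, c)), 0), 0)))  →  cons(cons(c, 0), cons(0, 0))   [R3 at 2.2]

cons(cons(c, 0), cons(0, 0))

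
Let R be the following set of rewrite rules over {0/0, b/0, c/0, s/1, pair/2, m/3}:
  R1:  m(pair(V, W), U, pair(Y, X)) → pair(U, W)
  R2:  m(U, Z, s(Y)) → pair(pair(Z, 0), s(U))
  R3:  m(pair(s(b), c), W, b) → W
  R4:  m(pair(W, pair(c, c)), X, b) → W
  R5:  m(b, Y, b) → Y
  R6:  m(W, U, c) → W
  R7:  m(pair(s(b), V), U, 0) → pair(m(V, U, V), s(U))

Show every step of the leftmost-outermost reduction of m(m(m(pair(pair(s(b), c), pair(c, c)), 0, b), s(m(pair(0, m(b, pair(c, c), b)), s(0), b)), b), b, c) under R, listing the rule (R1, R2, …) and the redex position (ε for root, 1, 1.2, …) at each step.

s(0)

1. m(m(m(pair(pair(s(b), c), pair(c, c)), 0, b), s(m(pair(0, m(b, pair(c, c), b)), s(0), b)), b), b, c)  →  m(m(pair(pair(s(b), c), pair(c, c)), 0, b), s(m(pair(0, m(b, pair(c, c), b)), s(0), b)), b)   [R6 at ε]
2. m(m(pair(pair(s(b), c), pair(c, c)), 0, b), s(m(pair(0, m(b, pair(c, c), b)), s(0), b)), b)  →  m(pair(s(b), c), s(m(pair(0, m(b, pair(c, c), b)), s(0), b)), b)   [R4 at 1]
3. m(pair(s(b), c), s(m(pair(0, m(b, pair(c, c), b)), s(0), b)), b)  →  s(m(pair(0, m(b, pair(c, c), b)), s(0), b))   [R3 at ε]
4. s(m(pair(0, m(b, pair(c, c), b)), s(0), b))  →  s(m(pair(0, pair(c, c)), s(0), b))   [R5 at 1.1.2]
5. s(m(pair(0, pair(c, c)), s(0), b))  →  s(0)   [R4 at 1]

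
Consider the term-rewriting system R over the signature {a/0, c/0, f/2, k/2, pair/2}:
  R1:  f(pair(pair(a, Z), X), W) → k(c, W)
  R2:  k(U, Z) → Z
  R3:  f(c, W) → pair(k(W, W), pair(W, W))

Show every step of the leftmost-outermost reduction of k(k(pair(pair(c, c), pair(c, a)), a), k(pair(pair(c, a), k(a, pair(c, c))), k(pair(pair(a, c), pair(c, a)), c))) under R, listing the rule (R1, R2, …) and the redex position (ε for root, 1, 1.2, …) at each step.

c

1. k(k(pair(pair(c, c), pair(c, a)), a), k(pair(pair(c, a), k(a, pair(c, c))), k(pair(pair(a, c), pair(c, a)), c)))  →  k(pair(pair(c, a), k(a, pair(c, c))), k(pair(pair(a, c), pair(c, a)), c))   [R2 at ε]
2. k(pair(pair(c, a), k(a, pair(c, c))), k(pair(pair(a, c), pair(c, a)), c))  →  k(pair(pair(a, c), pair(c, a)), c)   [R2 at ε]
3. k(pair(pair(a, c), pair(c, a)), c)  →  c   [R2 at ε]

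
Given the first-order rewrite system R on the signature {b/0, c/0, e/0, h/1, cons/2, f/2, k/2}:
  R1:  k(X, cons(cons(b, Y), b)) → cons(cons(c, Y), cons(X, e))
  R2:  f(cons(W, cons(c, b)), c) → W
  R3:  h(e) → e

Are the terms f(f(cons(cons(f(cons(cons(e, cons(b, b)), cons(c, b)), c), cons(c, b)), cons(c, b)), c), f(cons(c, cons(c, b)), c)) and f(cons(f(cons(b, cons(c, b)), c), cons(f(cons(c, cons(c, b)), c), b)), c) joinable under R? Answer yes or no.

no — NF(t₁) = cons(e, cons(b, b)), NF(t₂) = b

Reduce t₁ = f(f(cons(cons(f(cons(cons(e, cons(b, b)), cons(c, b)), c), cons(c, b)), cons(c, b)), c), f(cons(c, cons(c, b)), c)):
1. f(f(cons(cons(f(cons(cons(e, cons(b, b)), cons(c, b)), c), cons(c, b)), cons(c, b)), c), f(cons(c, cons(c, b)), c))  →  f(cons(f(cons(cons(e, cons(b, b)), cons(c, b)), c), cons(c, b)), f(cons(c, cons(c, b)), c))   [R2 at 1]
2. f(cons(f(cons(cons(e, cons(b, b)), cons(c, b)), c), cons(c, b)), f(cons(c, cons(c, b)), c))  →  f(cons(cons(e, cons(b, b)), cons(c, b)), f(cons(c, cons(c, b)), c))   [R2 at 1.1]
3. f(cons(cons(e, cons(b, b)), cons(c, b)), f(cons(c, cons(c, b)), c))  →  f(cons(cons(e, cons(b, b)), cons(c, b)), c)   [R2 at 2]
4. f(cons(cons(e, cons(b, b)), cons(c, b)), c)  →  cons(e, cons(b, b))   [R2 at ε]

Reduce t₂ = f(cons(f(cons(b, cons(c, b)), c), cons(f(cons(c, cons(c, b)), c), b)), c):
1. f(cons(f(cons(b, cons(c, b)), c), cons(f(cons(c, cons(c, b)), c), b)), c)  →  f(cons(b, cons(f(cons(c, cons(c, b)), c), b)), c)   [R2 at 1.1]
2. f(cons(b, cons(f(cons(c, cons(c, b)), c), b)), c)  →  f(cons(b, cons(c, b)), c)   [R2 at 1.2.1]
3. f(cons(b, cons(c, b)), c)  →  b   [R2 at ε]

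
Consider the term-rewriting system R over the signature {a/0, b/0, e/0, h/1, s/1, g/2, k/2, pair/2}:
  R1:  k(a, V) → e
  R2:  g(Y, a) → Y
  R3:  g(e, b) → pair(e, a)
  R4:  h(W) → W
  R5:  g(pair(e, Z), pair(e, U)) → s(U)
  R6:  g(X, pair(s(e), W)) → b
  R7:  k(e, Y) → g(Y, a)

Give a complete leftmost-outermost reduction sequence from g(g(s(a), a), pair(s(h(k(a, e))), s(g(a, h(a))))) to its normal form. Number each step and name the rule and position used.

b

1. g(g(s(a), a), pair(s(h(k(a, e))), s(g(a, h(a)))))  →  g(s(a), pair(s(h(k(a, e))), s(g(a, h(a)))))   [R2 at 1]
2. g(s(a), pair(s(h(k(a, e))), s(g(a, h(a)))))  →  g(s(a), pair(s(k(a, e)), s(g(a, h(a)))))   [R4 at 2.1.1]
3. g(s(a), pair(s(k(a, e)), s(g(a, h(a)))))  →  g(s(a), pair(s(e), s(g(a, h(a)))))   [R1 at 2.1.1]
4. g(s(a), pair(s(e), s(g(a, h(a)))))  →  b   [R6 at ε]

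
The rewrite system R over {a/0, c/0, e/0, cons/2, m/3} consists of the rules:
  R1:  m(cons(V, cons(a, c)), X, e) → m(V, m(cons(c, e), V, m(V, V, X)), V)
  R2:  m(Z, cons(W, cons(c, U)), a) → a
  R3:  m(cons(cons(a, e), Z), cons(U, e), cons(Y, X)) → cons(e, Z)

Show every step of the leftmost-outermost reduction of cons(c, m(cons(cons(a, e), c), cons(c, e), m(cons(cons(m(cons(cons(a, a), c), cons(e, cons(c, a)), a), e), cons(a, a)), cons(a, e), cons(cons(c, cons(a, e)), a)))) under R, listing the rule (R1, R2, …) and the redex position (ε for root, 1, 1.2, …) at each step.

1. cons(c, m(cons(cons(a, e), c), cons(c, e), m(cons(cons(m(cons(cons(a, a), c), cons(e, cons(c, a)), a), e), cons(a, a)), cons(a, e), cons(cons(c, cons(a, e)), a))))  →  cons(c, m(cons(cons(a, e), c), cons(c, e), m(cons(cons(a, e), cons(a, a)), cons(a, e), cons(cons(c, cons(a, e)), a))))   [R2 at 2.3.1.1.1]
2. cons(c, m(cons(cons(a, e), c), cons(c, e), m(cons(cons(a, e), cons(a, a)), cons(a, e), cons(cons(c, cons(a, e)), a))))  →  cons(c, m(cons(cons(a, e), c), cons(c, e), cons(e, cons(a, a))))   [R3 at 2.3]
3. cons(c, m(cons(cons(a, e), c), cons(c, e), cons(e, cons(a, a))))  →  cons(c, cons(e, c))   [R3 at 2]

cons(c, cons(e, c))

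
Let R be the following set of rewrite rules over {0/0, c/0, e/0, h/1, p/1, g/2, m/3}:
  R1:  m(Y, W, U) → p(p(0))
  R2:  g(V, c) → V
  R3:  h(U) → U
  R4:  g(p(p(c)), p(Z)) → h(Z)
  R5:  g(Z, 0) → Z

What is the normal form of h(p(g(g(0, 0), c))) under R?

p(0)

1. h(p(g(g(0, 0), c)))  →  p(g(g(0, 0), c))   [R3 at ε]
2. p(g(g(0, 0), c))  →  p(g(0, 0))   [R2 at 1]
3. p(g(0, 0))  →  p(0)   [R5 at 1]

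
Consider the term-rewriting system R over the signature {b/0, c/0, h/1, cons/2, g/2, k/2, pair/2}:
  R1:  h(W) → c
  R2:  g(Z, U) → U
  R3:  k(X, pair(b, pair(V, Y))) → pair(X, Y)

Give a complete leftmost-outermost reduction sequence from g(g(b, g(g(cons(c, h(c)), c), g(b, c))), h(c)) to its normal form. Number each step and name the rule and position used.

1. g(g(b, g(g(cons(c, h(c)), c), g(b, c))), h(c))  →  h(c)   [R2 at ε]
2. h(c)  →  c   [R1 at ε]

c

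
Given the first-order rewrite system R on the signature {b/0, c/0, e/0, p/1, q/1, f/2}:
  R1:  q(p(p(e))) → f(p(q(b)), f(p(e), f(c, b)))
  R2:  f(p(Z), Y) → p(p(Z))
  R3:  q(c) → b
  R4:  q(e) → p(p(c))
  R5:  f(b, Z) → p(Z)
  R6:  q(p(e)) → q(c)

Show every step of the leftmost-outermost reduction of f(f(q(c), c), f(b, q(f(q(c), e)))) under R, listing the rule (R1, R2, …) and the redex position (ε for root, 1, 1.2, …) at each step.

1. f(f(q(c), c), f(b, q(f(q(c), e))))  →  f(f(b, c), f(b, q(f(q(c), e))))   [R3 at 1.1]
2. f(f(b, c), f(b, q(f(q(c), e))))  →  f(p(c), f(b, q(f(q(c), e))))   [R5 at 1]
3. f(p(c), f(b, q(f(q(c), e))))  →  p(p(c))   [R2 at ε]

p(p(c))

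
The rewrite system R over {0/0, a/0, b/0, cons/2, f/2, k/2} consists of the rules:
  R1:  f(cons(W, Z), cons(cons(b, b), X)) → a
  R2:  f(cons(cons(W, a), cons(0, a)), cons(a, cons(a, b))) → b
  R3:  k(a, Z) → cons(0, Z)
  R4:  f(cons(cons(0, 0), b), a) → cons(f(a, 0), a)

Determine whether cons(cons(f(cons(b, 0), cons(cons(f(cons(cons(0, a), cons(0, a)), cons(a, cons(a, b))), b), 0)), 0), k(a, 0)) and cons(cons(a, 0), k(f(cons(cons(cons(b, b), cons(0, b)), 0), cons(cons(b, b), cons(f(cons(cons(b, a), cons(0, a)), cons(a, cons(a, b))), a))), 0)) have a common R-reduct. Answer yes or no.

yes — NF(t₁) = cons(cons(a, 0), cons(0, 0)), NF(t₂) = cons(cons(a, 0), cons(0, 0))

Reduce t₁ = cons(cons(f(cons(b, 0), cons(cons(f(cons(cons(0, a), cons(0, a)), cons(a, cons(a, b))), b), 0)), 0), k(a, 0)):
1. cons(cons(f(cons(b, 0), cons(cons(f(cons(cons(0, a), cons(0, a)), cons(a, cons(a, b))), b), 0)), 0), k(a, 0))  →  cons(cons(f(cons(b, 0), cons(cons(b, b), 0)), 0), k(a, 0))   [R2 at 1.1.2.1.1]
2. cons(cons(f(cons(b, 0), cons(cons(b, b), 0)), 0), k(a, 0))  →  cons(cons(a, 0), k(a, 0))   [R1 at 1.1]
3. cons(cons(a, 0), k(a, 0))  →  cons(cons(a, 0), cons(0, 0))   [R3 at 2]

Reduce t₂ = cons(cons(a, 0), k(f(cons(cons(cons(b, b), cons(0, b)), 0), cons(cons(b, b), cons(f(cons(cons(b, a), cons(0, a)), cons(a, cons(a, b))), a))), 0)):
1. cons(cons(a, 0), k(f(cons(cons(cons(b, b), cons(0, b)), 0), cons(cons(b, b), cons(f(cons(cons(b, a), cons(0, a)), cons(a, cons(a, b))), a))), 0))  →  cons(cons(a, 0), k(a, 0))   [R1 at 2.1]
2. cons(cons(a, 0), k(a, 0))  →  cons(cons(a, 0), cons(0, 0))   [R3 at 2]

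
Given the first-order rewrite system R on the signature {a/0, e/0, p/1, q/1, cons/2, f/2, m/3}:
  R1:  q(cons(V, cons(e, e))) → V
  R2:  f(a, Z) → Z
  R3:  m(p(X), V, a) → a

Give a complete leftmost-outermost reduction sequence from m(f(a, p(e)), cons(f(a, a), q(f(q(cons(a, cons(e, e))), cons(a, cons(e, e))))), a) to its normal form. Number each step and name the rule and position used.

1. m(f(a, p(e)), cons(f(a, a), q(f(q(cons(a, cons(e, e))), cons(a, cons(e, e))))), a)  →  m(p(e), cons(f(a, a), q(f(q(cons(a, cons(e, e))), cons(a, cons(e, e))))), a)   [R2 at 1]
2. m(p(e), cons(f(a, a), q(f(q(cons(a, cons(e, e))), cons(a, cons(e, e))))), a)  →  a   [R3 at ε]

a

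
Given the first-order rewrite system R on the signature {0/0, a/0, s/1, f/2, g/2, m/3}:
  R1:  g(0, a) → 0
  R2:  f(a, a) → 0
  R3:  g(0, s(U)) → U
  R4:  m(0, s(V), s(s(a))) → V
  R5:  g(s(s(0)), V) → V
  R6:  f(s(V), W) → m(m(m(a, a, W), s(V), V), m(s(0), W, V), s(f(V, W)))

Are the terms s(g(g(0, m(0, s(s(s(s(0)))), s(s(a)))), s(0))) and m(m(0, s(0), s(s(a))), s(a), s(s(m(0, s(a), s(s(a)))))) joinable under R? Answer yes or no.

no — NF(t₁) = s(s(0)), NF(t₂) = a

Reduce t₁ = s(g(g(0, m(0, s(s(s(s(0)))), s(s(a)))), s(0))):
1. s(g(g(0, m(0, s(s(s(s(0)))), s(s(a)))), s(0)))  →  s(g(g(0, s(s(s(0)))), s(0)))   [R4 at 1.1.2]
2. s(g(g(0, s(s(s(0)))), s(0)))  →  s(g(s(s(0)), s(0)))   [R3 at 1.1]
3. s(g(s(s(0)), s(0)))  →  s(s(0))   [R5 at 1]

Reduce t₂ = m(m(0, s(0), s(s(a))), s(a), s(s(m(0, s(a), s(s(a)))))):
1. m(m(0, s(0), s(s(a))), s(a), s(s(m(0, s(a), s(s(a))))))  →  m(0, s(a), s(s(m(0, s(a), s(s(a))))))   [R4 at 1]
2. m(0, s(a), s(s(m(0, s(a), s(s(a))))))  →  m(0, s(a), s(s(a)))   [R4 at 3.1.1]
3. m(0, s(a), s(s(a)))  →  a   [R4 at ε]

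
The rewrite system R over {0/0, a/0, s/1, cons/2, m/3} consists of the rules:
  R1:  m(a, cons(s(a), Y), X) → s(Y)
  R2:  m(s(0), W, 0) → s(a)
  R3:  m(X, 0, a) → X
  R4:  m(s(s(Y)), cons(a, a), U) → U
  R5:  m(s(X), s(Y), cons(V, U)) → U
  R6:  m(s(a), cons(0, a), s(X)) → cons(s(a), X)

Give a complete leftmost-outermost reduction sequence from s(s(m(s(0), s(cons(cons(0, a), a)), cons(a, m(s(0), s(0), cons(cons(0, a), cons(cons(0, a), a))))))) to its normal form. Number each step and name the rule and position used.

1. s(s(m(s(0), s(cons(cons(0, a), a)), cons(a, m(s(0), s(0), cons(cons(0, a), cons(cons(0, a), a)))))))  →  s(s(m(s(0), s(0), cons(cons(0, a), cons(cons(0, a), a)))))   [R5 at 1.1]
2. s(s(m(s(0), s(0), cons(cons(0, a), cons(cons(0, a), a)))))  →  s(s(cons(cons(0, a), a)))   [R5 at 1.1]

s(s(cons(cons(0, a), a)))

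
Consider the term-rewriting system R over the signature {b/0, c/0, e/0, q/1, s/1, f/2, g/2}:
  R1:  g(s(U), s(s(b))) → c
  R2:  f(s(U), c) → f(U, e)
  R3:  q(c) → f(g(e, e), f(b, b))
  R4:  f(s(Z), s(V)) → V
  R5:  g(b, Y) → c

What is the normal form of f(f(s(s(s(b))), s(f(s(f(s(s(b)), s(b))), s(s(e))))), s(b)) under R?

1. f(f(s(s(s(b))), s(f(s(f(s(s(b)), s(b))), s(s(e))))), s(b))  →  f(f(s(f(s(s(b)), s(b))), s(s(e))), s(b))   [R4 at 1]
2. f(f(s(f(s(s(b)), s(b))), s(s(e))), s(b))  →  f(s(e), s(b))   [R4 at 1]
3. f(s(e), s(b))  →  b   [R4 at ε]

b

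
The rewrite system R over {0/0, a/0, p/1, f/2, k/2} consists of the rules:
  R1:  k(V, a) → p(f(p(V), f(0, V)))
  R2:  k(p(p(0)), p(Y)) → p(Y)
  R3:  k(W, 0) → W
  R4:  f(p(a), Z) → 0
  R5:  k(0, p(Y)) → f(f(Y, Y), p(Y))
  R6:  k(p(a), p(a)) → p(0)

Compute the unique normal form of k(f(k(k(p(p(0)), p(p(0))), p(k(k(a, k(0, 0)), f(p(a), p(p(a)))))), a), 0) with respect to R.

1. k(f(k(k(p(p(0)), p(p(0))), p(k(k(a, k(0, 0)), f(p(a), p(p(a)))))), a), 0)  →  f(k(k(p(p(0)), p(p(0))), p(k(k(a, k(0, 0)), f(p(a), p(p(a)))))), a)   [R3 at ε]
2. f(k(k(p(p(0)), p(p(0))), p(k(k(a, k(0, 0)), f(p(a), p(p(a)))))), a)  →  f(k(p(p(0)), p(k(k(a, k(0, 0)), f(p(a), p(p(a)))))), a)   [R2 at 1.1]
3. f(k(p(p(0)), p(k(k(a, k(0, 0)), f(p(a), p(p(a)))))), a)  →  f(p(k(k(a, k(0, 0)), f(p(a), p(p(a))))), a)   [R2 at 1]
4. f(p(k(k(a, k(0, 0)), f(p(a), p(p(a))))), a)  →  f(p(k(k(a, 0), f(p(a), p(p(a))))), a)   [R3 at 1.1.1.2]
5. f(p(k(k(a, 0), f(p(a), p(p(a))))), a)  →  f(p(k(a, f(p(a), p(p(a))))), a)   [R3 at 1.1.1]
6. f(p(k(a, f(p(a), p(p(a))))), a)  →  f(p(k(a, 0)), a)   [R4 at 1.1.2]
7. f(p(k(a, 0)), a)  →  f(p(a), a)   [R3 at 1.1]
8. f(p(a), a)  →  0   [R4 at ε]

0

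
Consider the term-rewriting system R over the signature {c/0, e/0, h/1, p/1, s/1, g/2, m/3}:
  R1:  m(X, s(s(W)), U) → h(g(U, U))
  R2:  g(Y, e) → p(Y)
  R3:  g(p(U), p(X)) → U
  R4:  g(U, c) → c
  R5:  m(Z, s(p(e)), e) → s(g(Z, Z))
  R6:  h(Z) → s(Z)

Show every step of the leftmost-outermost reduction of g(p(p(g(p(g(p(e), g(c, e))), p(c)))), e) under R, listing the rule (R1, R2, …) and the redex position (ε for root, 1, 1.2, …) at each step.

1. g(p(p(g(p(g(p(e), g(c, e))), p(c)))), e)  →  p(p(p(g(p(g(p(e), g(c, e))), p(c)))))   [R2 at ε]
2. p(p(p(g(p(g(p(e), g(c, e))), p(c)))))  →  p(p(p(g(p(e), g(c, e)))))   [R3 at 1.1.1]
3. p(p(p(g(p(e), g(c, e)))))  →  p(p(p(g(p(e), p(c)))))   [R2 at 1.1.1.2]
4. p(p(p(g(p(e), p(c)))))  →  p(p(p(e)))   [R3 at 1.1.1]

p(p(p(e)))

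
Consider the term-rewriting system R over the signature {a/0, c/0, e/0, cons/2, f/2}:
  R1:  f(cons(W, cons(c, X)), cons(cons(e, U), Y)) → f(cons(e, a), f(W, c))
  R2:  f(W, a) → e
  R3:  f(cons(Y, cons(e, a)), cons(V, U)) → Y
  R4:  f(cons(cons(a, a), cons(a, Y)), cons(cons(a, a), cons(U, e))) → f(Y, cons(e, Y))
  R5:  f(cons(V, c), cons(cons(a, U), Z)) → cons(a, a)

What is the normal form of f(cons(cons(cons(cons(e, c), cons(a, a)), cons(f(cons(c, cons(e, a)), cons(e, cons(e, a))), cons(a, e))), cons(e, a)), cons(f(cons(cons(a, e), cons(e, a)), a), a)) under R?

cons(cons(cons(e, c), cons(a, a)), cons(c, cons(a, e)))

1. f(cons(cons(cons(cons(e, c), cons(a, a)), cons(f(cons(c, cons(e, a)), cons(e, cons(e, a))), cons(a, e))), cons(e, a)), cons(f(cons(cons(a, e), cons(e, a)), a), a))  →  cons(cons(cons(e, c), cons(a, a)), cons(f(cons(c, cons(e, a)), cons(e, cons(e, a))), cons(a, e)))   [R3 at ε]
2. cons(cons(cons(e, c), cons(a, a)), cons(f(cons(c, cons(e, a)), cons(e, cons(e, a))), cons(a, e)))  →  cons(cons(cons(e, c), cons(a, a)), cons(c, cons(a, e)))   [R3 at 2.1]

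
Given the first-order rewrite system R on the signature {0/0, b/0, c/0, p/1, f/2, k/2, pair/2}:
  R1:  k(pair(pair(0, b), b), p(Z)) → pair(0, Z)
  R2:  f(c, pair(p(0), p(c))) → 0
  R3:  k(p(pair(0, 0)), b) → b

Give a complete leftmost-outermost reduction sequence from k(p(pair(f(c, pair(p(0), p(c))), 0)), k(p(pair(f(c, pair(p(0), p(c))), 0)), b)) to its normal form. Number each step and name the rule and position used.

b

1. k(p(pair(f(c, pair(p(0), p(c))), 0)), k(p(pair(f(c, pair(p(0), p(c))), 0)), b))  →  k(p(pair(0, 0)), k(p(pair(f(c, pair(p(0), p(c))), 0)), b))   [R2 at 1.1.1]
2. k(p(pair(0, 0)), k(p(pair(f(c, pair(p(0), p(c))), 0)), b))  →  k(p(pair(0, 0)), k(p(pair(0, 0)), b))   [R2 at 2.1.1.1]
3. k(p(pair(0, 0)), k(p(pair(0, 0)), b))  →  k(p(pair(0, 0)), b)   [R3 at 2]
4. k(p(pair(0, 0)), b)  →  b   [R3 at ε]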